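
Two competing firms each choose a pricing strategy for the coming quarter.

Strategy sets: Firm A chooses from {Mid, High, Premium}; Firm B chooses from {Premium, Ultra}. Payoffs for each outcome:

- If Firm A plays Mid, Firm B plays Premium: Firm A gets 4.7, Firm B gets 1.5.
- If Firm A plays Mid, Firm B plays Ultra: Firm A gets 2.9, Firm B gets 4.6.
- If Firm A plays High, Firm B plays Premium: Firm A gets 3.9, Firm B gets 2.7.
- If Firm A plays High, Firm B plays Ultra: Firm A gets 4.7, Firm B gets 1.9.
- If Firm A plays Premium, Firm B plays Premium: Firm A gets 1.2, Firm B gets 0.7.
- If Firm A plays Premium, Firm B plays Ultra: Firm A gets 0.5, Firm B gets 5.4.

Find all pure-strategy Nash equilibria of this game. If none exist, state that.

Firm A against Premium: payoffs 4.7, 3.9, 1.2 → best response Mid.
Firm A against Ultra: payoffs 2.9, 4.7, 0.5 → best response High.
Firm B against Mid: payoffs 1.5, 4.6 → best response Ultra.
Firm B against High: payoffs 2.7, 1.9 → best response Premium.
Firm B against Premium: payoffs 0.7, 5.4 → best response Ultra.
No profile is a mutual best response for all players.

There is no pure-strategy Nash equilibrium.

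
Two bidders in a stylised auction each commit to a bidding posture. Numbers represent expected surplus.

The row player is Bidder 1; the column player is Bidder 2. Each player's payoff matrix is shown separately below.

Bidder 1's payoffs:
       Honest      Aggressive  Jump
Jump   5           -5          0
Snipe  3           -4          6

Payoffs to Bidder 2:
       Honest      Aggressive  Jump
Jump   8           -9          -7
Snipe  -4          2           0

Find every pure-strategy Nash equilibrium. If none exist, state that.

Check each profile: it is a Nash equilibrium iff no player can strictly gain by switching unilaterally.
(Jump, Honest): Bidder 1 gets 5, best alternative 3; Bidder 2 gets 8, best alternative -7. No profitable deviation — NE.
(Jump, Aggressive): Bidder 1 can switch to Snipe (-5 → -4). Not NE.
(Jump, Jump): Bidder 1 can switch to Snipe (0 → 6). Not NE.
(Snipe, Honest): Bidder 1 can switch to Jump (3 → 5). Not NE.
(Snipe, Aggressive): Bidder 1 gets -4, best alternative -5; Bidder 2 gets 2, best alternative 0. No profitable deviation — NE.
(Snipe, Jump): Bidder 2 can switch to Aggressive (0 → 2). Not NE.

Pure-strategy Nash equilibria: (Jump, Honest) and (Snipe, Aggressive)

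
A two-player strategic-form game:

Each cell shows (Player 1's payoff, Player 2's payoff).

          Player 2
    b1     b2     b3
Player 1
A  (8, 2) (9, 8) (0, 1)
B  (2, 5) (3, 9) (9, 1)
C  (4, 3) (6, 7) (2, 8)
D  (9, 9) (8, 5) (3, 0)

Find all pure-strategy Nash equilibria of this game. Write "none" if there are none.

Pure-strategy Nash equilibria: (A, b2) and (D, b1)

Player 1 against b1: payoffs 8, 2, 4, 9 → best response D.
Player 1 against b2: payoffs 9, 3, 6, 8 → best response A.
Player 1 against b3: payoffs 0, 9, 2, 3 → best response B.
Player 2 against A: payoffs 2, 8, 1 → best response b2.
Player 2 against B: payoffs 5, 9, 1 → best response b2.
Player 2 against C: payoffs 3, 7, 8 → best response b3.
Player 2 against D: payoffs 9, 5, 0 → best response b1.
Mutual best responses: (A, b2); (D, b1).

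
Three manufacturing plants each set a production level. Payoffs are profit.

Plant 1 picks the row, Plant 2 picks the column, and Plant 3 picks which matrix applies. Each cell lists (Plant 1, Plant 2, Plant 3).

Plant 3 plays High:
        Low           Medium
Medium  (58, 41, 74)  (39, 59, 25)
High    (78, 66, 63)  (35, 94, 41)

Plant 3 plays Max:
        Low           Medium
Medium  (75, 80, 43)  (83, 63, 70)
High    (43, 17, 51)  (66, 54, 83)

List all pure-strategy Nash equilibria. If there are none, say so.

(Medium, Low, High): Plant 1 can switch to High (58 → 78). Not NE.
(Medium, Low, Max): Plant 3 can switch to High (43 → 74). Not NE.
(Medium, Medium, High): Plant 3 can switch to Max (25 → 70). Not NE.
(Medium, Medium, Max): Plant 2 can switch to Low (63 → 80). Not NE.
(High, Low, High): Plant 2 can switch to Medium (66 → 94). Not NE.
(High, Low, Max): Plant 1 can switch to Medium (43 → 75). Not NE.
(High, Medium, High): Plant 1 can switch to Medium (35 → 39). Not NE.
(High, Medium, Max): Plant 1 can switch to Medium (66 → 83). Not NE.

There is no pure-strategy Nash equilibrium.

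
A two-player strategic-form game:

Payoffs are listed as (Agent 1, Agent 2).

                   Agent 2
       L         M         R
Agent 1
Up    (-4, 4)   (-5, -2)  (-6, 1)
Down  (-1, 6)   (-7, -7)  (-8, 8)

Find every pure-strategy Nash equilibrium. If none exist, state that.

For each player, find the best response to each opponent profile; mutual best responses are the pure NE.
Agent 1 against L: payoffs -4, -1 → best response Down.
Agent 1 against M: payoffs -5, -7 → best response Up.
Agent 1 against R: payoffs -6, -8 → best response Up.
Agent 2 against Up: payoffs 4, -2, 1 → best response L.
Agent 2 against Down: payoffs 6, -7, 8 → best response R.
No profile is a mutual best response for all players.

none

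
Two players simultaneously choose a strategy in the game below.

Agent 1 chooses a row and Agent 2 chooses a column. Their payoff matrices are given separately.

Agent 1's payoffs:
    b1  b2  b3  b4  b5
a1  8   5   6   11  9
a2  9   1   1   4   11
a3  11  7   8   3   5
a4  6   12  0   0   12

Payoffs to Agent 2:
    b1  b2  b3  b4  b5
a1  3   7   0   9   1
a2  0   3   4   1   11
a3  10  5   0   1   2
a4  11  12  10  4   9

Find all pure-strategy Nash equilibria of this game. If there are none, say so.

Pure-strategy Nash equilibria: (a1, b4) and (a3, b1) and (a4, b2)

Agent 1 against b1: payoffs 8, 9, 11, 6 → best response a3.
Agent 1 against b2: payoffs 5, 1, 7, 12 → best response a4.
Agent 1 against b3: payoffs 6, 1, 8, 0 → best response a3.
Agent 1 against b4: payoffs 11, 4, 3, 0 → best response a1.
Agent 1 against b5: payoffs 9, 11, 5, 12 → best response a4.
Agent 2 against a1: payoffs 3, 7, 0, 9, 1 → best response b4.
Agent 2 against a2: payoffs 0, 3, 4, 1, 11 → best response b5.
Agent 2 against a3: payoffs 10, 5, 0, 1, 2 → best response b1.
Agent 2 against a4: payoffs 11, 12, 10, 4, 9 → best response b2.
Mutual best responses: (a1, b4); (a3, b1); (a4, b2).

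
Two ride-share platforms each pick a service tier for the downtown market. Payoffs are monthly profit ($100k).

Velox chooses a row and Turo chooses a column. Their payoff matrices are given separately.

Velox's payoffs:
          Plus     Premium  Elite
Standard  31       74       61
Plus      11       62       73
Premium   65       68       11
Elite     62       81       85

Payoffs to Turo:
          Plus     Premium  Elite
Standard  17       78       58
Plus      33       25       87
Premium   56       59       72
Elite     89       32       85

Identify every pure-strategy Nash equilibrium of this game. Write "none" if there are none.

(Standard, Plus): Velox can switch to Premium (31 → 65). Not NE.
(Standard, Premium): Velox can switch to Elite (74 → 81). Not NE.
(Standard, Elite): Velox can switch to Plus (61 → 73). Not NE.
(Plus, Plus): Velox can switch to Standard (11 → 31). Not NE.
(Plus, Premium): Velox can switch to Standard (62 → 74). Not NE.
(Plus, Elite): Velox can switch to Elite (73 → 85). Not NE.
(The remaining 6 profiles each have a profitable deviation by the same check.)

none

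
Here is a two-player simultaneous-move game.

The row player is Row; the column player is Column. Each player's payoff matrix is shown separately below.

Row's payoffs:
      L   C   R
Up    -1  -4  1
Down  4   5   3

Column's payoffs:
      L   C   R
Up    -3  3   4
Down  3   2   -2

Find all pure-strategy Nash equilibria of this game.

(Up, L): Row can switch to Down (-1 → 4). Not NE.
(Up, C): Row can switch to Down (-4 → 5). Not NE.
(Up, R): Row can switch to Down (1 → 3). Not NE.
(Down, L): Row gets 4, best alternative -1; Column gets 3, best alternative 2. No profitable deviation — NE.
(Down, C): Column can switch to L (2 → 3). Not NE.
(Down, R): Column can switch to L (-2 → 3). Not NE.

(Down, L)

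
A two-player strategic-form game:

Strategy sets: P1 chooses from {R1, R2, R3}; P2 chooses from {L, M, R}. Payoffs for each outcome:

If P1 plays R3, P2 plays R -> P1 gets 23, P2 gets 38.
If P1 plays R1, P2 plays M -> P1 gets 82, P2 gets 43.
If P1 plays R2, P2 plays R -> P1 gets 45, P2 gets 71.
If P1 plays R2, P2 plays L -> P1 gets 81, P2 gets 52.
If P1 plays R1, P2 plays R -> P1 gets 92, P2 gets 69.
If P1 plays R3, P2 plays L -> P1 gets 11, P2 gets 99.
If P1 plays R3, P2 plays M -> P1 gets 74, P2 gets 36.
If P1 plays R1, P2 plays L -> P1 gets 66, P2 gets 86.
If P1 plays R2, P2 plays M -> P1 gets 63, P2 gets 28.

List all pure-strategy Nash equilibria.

For each strategy profile, look for a profitable unilateral deviation.
(R1, L): P1 can switch to R2 (66 → 81). Not NE.
(R1, M): P2 can switch to L (43 → 86). Not NE.
(R1, R): P2 can switch to L (69 → 86). Not NE.
(R2, L): P2 can switch to R (52 → 71). Not NE.
(R2, M): P1 can switch to R1 (63 → 82). Not NE.
(R2, R): P1 can switch to R1 (45 → 92). Not NE.
(R3, L): P1 can switch to R1 (11 → 66). Not NE.
(R3, M): P1 can switch to R1 (74 → 82). Not NE.
(R3, R): P1 can switch to R1 (23 → 92). Not NE.

This game has no pure Nash equilibrium.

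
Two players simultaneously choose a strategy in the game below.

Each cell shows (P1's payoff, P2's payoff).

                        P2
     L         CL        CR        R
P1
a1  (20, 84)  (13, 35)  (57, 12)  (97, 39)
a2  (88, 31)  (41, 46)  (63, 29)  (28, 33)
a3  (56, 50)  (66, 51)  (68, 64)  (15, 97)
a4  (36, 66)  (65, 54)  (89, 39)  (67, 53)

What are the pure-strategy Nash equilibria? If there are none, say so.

P1 against L: payoffs 20, 88, 56, 36 → best response a2.
P1 against CL: payoffs 13, 41, 66, 65 → best response a3.
P1 against CR: payoffs 57, 63, 68, 89 → best response a4.
P1 against R: payoffs 97, 28, 15, 67 → best response a1.
P2 against a1: payoffs 84, 35, 12, 39 → best response L.
P2 against a2: payoffs 31, 46, 29, 33 → best response CL.
P2 against a3: payoffs 50, 51, 64, 97 → best response R.
P2 against a4: payoffs 66, 54, 39, 53 → best response L.
No profile is a mutual best response for all players.

none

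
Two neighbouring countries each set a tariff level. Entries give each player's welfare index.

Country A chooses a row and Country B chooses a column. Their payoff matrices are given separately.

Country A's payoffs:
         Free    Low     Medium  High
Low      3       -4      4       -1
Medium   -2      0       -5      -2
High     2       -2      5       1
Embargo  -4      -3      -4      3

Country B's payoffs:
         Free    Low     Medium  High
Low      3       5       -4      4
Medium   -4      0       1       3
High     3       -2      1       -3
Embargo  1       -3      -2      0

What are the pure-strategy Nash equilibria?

Country A against Free: payoffs 3, -2, 2, -4 → best response Low.
Country A against Low: payoffs -4, 0, -2, -3 → best response Medium.
Country A against Medium: payoffs 4, -5, 5, -4 → best response High.
Country A against High: payoffs -1, -2, 1, 3 → best response Embargo.
Country B against Low: payoffs 3, 5, -4, 4 → best response Low.
Country B against Medium: payoffs -4, 0, 1, 3 → best response High.
Country B against High: payoffs 3, -2, 1, -3 → best response Free.
Country B against Embargo: payoffs 1, -3, -2, 0 → best response Free.
No profile is a mutual best response for all players.

No pure-strategy Nash equilibrium.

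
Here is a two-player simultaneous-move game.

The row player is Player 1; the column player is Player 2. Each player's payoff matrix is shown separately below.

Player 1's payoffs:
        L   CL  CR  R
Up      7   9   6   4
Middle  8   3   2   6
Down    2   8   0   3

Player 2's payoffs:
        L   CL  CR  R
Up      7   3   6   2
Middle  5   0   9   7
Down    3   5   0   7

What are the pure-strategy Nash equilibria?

There is no pure-strategy Nash equilibrium.

(Up, L): Player 1 can switch to Middle (7 → 8). Not NE.
(Up, CL): Player 2 can switch to L (3 → 7). Not NE.
(Up, CR): Player 2 can switch to L (6 → 7). Not NE.
(Up, R): Player 1 can switch to Middle (4 → 6). Not NE.
(Middle, L): Player 2 can switch to CR (5 → 9). Not NE.
(Middle, CL): Player 1 can switch to Up (3 → 9). Not NE.
(Middle, CR): Player 1 can switch to Up (2 → 6). Not NE.
(Middle, R): Player 2 can switch to CR (7 → 9). Not NE.
(Down, L): Player 1 can switch to Up (2 → 7). Not NE.
(Down, CL): Player 1 can switch to Up (8 → 9). Not NE.
(Down, CR): Player 1 can switch to Up (0 → 6). Not NE.
(Down, R): Player 1 can switch to Up (3 → 4). Not NE.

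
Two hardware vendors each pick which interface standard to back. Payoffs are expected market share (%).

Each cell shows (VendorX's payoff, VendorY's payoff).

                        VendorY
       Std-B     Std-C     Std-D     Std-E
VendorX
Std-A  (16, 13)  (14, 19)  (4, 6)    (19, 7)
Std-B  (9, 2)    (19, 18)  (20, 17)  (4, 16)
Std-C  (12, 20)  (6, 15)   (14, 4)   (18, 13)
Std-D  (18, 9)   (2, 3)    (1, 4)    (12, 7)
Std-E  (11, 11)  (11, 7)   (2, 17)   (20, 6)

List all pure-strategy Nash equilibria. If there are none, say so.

VendorX against Std-B: payoffs 16, 9, 12, 18, 11 → best response Std-D.
VendorX against Std-C: payoffs 14, 19, 6, 2, 11 → best response Std-B.
VendorX against Std-D: payoffs 4, 20, 14, 1, 2 → best response Std-B.
VendorX against Std-E: payoffs 19, 4, 18, 12, 20 → best response Std-E.
VendorY against Std-A: payoffs 13, 19, 6, 7 → best response Std-C.
VendorY against Std-B: payoffs 2, 18, 17, 16 → best response Std-C.
VendorY against Std-C: payoffs 20, 15, 4, 13 → best response Std-B.
VendorY against Std-D: payoffs 9, 3, 4, 7 → best response Std-B.
VendorY against Std-E: payoffs 11, 7, 17, 6 → best response Std-D.
Mutual best responses: (Std-B, Std-C); (Std-D, Std-B).

Pure-strategy Nash equilibria: (Std-B, Std-C) and (Std-D, Std-B)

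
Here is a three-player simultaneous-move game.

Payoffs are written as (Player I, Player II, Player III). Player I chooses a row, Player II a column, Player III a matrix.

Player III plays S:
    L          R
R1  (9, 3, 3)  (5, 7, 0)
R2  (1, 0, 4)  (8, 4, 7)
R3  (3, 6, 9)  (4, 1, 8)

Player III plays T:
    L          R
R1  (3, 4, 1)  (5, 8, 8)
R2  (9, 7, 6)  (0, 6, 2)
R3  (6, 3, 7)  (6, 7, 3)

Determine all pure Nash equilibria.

Pure-strategy Nash equilibria: (R2, L, T) and (R2, R, S)

(R1, L, S): Player II can switch to R (3 → 7). Not NE.
(R1, L, T): Player I can switch to R2 (3 → 9). Not NE.
(R1, R, S): Player I can switch to R2 (5 → 8). Not NE.
(R1, R, T): Player I can switch to R3 (5 → 6). Not NE.
(R2, L, S): Player I can switch to R1 (1 → 9). Not NE.
(R2, L, T): Player I gets 9, best alternative 6; Player II gets 7, best alternative 6; Player III gets 6, best alternative 4. No profitable deviation — NE.
(R2, R, S): Player I gets 8, best alternative 5; Player II gets 4, best alternative 0; Player III gets 7, best alternative 2. No profitable deviation — NE.
(R2, R, T): Player I can switch to R1 (0 → 5). Not NE.
(R3, L, S): Player I can switch to R1 (3 → 9). Not NE.
(R3, L, T): Player I can switch to R2 (6 → 9). Not NE.
(R3, R, S): Player I can switch to R1 (4 → 5). Not NE.
(R3, R, T): Player III can switch to S (3 → 8). Not NE.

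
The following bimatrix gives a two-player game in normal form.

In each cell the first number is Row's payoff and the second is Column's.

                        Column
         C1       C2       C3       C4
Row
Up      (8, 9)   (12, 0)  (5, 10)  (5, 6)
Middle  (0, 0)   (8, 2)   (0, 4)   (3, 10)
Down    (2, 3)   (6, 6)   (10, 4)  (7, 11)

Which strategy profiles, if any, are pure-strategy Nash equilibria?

The unique pure-strategy Nash equilibrium is (Down, C4).

(Up, C1): Column can switch to C3 (9 → 10). Not NE.
(Up, C2): Column can switch to C1 (0 → 9). Not NE.
(Up, C3): Row can switch to Down (5 → 10). Not NE.
(Up, C4): Row can switch to Down (5 → 7). Not NE.
(Middle, C1): Row can switch to Up (0 → 8). Not NE.
(Middle, C2): Row can switch to Up (8 → 12). Not NE.
(Middle, C3): Row can switch to Up (0 → 5). Not NE.
(Middle, C4): Row can switch to Up (3 → 5). Not NE.
(Down, C4): Row gets 7, best alternative 5; Column gets 11, best alternative 6. No profitable deviation — NE.
(The remaining 3 profiles each have a profitable deviation by the same check.)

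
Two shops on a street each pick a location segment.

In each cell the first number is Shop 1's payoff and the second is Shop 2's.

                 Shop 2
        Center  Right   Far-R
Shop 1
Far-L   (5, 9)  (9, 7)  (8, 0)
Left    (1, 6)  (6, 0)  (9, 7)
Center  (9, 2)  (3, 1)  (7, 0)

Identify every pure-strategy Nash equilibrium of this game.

(Left, Far-R), (Center, Center)

(Far-L, Center): Shop 1 can switch to Center (5 → 9). Not NE.
(Far-L, Right): Shop 2 can switch to Center (7 → 9). Not NE.
(Far-L, Far-R): Shop 1 can switch to Left (8 → 9). Not NE.
(Left, Center): Shop 1 can switch to Far-L (1 → 5). Not NE.
(Left, Right): Shop 1 can switch to Far-L (6 → 9). Not NE.
(Left, Far-R): Shop 1 gets 9, best alternative 8; Shop 2 gets 7, best alternative 6. No profitable deviation — NE.
(Center, Center): Shop 1 gets 9, best alternative 5; Shop 2 gets 2, best alternative 1. No profitable deviation — NE.
(Center, Right): Shop 1 can switch to Far-L (3 → 9). Not NE.
(Center, Far-R): Shop 1 can switch to Far-L (7 → 8). Not NE.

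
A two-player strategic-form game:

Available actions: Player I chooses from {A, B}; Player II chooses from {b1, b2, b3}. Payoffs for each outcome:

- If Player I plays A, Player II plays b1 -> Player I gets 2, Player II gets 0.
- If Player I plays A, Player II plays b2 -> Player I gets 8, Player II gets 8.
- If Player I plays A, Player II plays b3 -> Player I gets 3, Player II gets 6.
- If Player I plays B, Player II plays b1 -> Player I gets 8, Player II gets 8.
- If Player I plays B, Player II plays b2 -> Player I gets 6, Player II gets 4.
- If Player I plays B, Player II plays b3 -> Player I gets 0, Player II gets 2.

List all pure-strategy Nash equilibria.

(A, b1): Player I can switch to B (2 → 8). Not NE.
(A, b2): Player I gets 8, best alternative 6; Player II gets 8, best alternative 6. No profitable deviation — NE.
(A, b3): Player II can switch to b2 (6 → 8). Not NE.
(B, b1): Player I gets 8, best alternative 2; Player II gets 8, best alternative 4. No profitable deviation — NE.
(B, b2): Player I can switch to A (6 → 8). Not NE.
(B, b3): Player I can switch to A (0 → 3). Not NE.

Pure-strategy Nash equilibria: (A, b2), (B, b1)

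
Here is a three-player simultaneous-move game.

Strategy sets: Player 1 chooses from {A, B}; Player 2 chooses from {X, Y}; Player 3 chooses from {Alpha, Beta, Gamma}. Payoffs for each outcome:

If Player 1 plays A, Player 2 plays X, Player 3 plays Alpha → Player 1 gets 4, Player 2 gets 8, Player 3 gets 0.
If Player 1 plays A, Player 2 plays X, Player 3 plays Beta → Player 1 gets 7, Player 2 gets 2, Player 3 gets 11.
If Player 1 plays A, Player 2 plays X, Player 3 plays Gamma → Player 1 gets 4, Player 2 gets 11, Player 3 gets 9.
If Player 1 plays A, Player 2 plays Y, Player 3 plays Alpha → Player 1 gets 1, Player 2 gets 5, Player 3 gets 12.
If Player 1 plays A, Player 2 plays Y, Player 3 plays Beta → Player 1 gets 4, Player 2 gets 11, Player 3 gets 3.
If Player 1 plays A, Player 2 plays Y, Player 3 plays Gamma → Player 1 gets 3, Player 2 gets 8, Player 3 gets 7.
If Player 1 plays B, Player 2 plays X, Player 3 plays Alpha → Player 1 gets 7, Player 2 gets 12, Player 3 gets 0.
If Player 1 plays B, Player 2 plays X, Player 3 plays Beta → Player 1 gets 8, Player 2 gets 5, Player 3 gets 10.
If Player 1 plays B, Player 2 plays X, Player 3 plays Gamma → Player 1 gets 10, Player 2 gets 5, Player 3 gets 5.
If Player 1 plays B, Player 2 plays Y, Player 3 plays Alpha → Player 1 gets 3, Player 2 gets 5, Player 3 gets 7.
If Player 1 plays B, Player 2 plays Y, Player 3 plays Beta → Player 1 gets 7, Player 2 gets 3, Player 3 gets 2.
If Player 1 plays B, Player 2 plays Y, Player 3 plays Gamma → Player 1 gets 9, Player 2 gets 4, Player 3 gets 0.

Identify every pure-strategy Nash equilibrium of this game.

Player 1 against (X, Alpha): payoffs 4, 7 → best response B.
Player 1 against (X, Beta): payoffs 7, 8 → best response B.
Player 1 against (X, Gamma): payoffs 4, 10 → best response B.
Player 1 against (Y, Alpha): payoffs 1, 3 → best response B.
Player 1 against (Y, Beta): payoffs 4, 7 → best response B.
Player 1 against (Y, Gamma): payoffs 3, 9 → best response B.
Player 2 against (A, Alpha): payoffs 8, 5 → best response X.
Player 2 against (A, Beta): payoffs 2, 11 → best response Y.
Player 2 against (A, Gamma): payoffs 11, 8 → best response X.
Player 2 against (B, Alpha): payoffs 12, 5 → best response X.
Player 2 against (B, Beta): payoffs 5, 3 → best response X.
Player 2 against (B, Gamma): payoffs 5, 4 → best response X.
Player 3 against (A, X): payoffs 0, 11, 9 → best response Beta.
Player 3 against (A, Y): payoffs 12, 3, 7 → best response Alpha.
Player 3 against (B, X): payoffs 0, 10, 5 → best response Beta.
Player 3 against (B, Y): payoffs 7, 2, 0 → best response Alpha.
Mutual best responses: (B, X, Beta).

(B, X, Beta)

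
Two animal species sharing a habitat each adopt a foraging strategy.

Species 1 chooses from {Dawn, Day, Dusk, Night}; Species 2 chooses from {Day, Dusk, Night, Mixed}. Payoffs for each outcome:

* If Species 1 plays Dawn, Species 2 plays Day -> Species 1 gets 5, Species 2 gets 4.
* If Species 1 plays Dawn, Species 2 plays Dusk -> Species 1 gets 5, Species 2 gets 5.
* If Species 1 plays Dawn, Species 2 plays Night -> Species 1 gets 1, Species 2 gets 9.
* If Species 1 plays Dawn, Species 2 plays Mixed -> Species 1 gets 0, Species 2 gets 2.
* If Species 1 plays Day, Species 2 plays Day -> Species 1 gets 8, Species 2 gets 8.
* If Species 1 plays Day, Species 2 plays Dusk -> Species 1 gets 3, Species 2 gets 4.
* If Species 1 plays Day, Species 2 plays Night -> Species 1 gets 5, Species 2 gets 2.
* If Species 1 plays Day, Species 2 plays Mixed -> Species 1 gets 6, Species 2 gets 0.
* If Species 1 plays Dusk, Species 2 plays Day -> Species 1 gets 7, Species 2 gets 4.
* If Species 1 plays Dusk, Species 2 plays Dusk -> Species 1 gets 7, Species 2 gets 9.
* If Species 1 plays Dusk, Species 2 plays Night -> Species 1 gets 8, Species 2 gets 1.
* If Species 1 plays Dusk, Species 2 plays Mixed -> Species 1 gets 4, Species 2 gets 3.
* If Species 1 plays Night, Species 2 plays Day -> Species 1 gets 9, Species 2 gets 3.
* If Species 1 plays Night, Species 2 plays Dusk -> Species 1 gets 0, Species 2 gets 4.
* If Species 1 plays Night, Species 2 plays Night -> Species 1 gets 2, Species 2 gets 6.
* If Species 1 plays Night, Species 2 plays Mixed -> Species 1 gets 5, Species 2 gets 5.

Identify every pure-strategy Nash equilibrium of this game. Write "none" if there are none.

For each strategy profile, look for a profitable unilateral deviation.
(Dawn, Day): Species 1 can switch to Day (5 → 8). Not NE.
(Dawn, Dusk): Species 1 can switch to Dusk (5 → 7). Not NE.
(Dawn, Night): Species 1 can switch to Day (1 → 5). Not NE.
(Dawn, Mixed): Species 1 can switch to Day (0 → 6). Not NE.
(Day, Day): Species 1 can switch to Night (8 → 9). Not NE.
(Day, Dusk): Species 1 can switch to Dawn (3 → 5). Not NE.
(Day, Night): Species 1 can switch to Dusk (5 → 8). Not NE.
(Day, Mixed): Species 2 can switch to Day (0 → 8). Not NE.
(Dusk, Day): Species 1 can switch to Day (7 → 8). Not NE.
(Dusk, Dusk): Species 1 gets 7, best alternative 5; Species 2 gets 9, best alternative 4. No profitable deviation — NE.
(Dusk, Night): Species 2 can switch to Day (1 → 4). Not NE.
(The remaining 5 profiles each have a profitable deviation by the same check.)

(Dusk, Dusk)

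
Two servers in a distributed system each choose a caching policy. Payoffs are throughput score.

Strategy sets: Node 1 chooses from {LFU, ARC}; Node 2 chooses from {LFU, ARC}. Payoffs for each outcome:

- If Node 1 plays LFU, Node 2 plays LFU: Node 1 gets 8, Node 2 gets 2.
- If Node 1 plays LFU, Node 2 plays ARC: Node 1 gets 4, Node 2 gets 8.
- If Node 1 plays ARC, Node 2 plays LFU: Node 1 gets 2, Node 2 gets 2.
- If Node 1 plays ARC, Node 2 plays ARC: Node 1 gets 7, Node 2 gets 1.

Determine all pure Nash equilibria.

No pure-strategy Nash equilibrium.

Node 1 against LFU: payoffs 8, 2 → best response LFU.
Node 1 against ARC: payoffs 4, 7 → best response ARC.
Node 2 against LFU: payoffs 2, 8 → best response ARC.
Node 2 against ARC: payoffs 2, 1 → best response LFU.
No profile is a mutual best response for all players.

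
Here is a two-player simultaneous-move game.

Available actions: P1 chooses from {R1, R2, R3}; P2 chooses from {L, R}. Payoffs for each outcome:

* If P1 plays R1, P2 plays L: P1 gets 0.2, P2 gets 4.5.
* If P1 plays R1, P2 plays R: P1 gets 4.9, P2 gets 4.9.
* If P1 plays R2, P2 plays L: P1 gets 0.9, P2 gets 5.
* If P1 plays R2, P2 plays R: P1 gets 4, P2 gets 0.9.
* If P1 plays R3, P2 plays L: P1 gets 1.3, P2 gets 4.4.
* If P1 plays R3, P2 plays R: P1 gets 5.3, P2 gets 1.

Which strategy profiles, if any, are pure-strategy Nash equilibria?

P1 against L: payoffs 0.2, 0.9, 1.3 → best response R3.
P1 against R: payoffs 4.9, 4, 5.3 → best response R3.
P2 against R1: payoffs 4.5, 4.9 → best response R.
P2 against R2: payoffs 5, 0.9 → best response L.
P2 against R3: payoffs 4.4, 1 → best response L.
Mutual best responses: (R3, L).

Pure NE: (R3, L)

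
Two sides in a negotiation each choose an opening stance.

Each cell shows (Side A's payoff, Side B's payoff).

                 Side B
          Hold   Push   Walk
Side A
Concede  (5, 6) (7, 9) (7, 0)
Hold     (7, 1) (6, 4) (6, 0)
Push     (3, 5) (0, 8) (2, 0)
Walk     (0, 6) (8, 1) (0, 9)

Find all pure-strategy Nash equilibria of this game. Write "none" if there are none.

No pure-strategy Nash equilibrium.

(Concede, Hold): Side A can switch to Hold (5 → 7). Not NE.
(Concede, Push): Side A can switch to Walk (7 → 8). Not NE.
(Concede, Walk): Side B can switch to Hold (0 → 6). Not NE.
(Hold, Hold): Side B can switch to Push (1 → 4). Not NE.
(Hold, Push): Side A can switch to Concede (6 → 7). Not NE.
(Hold, Walk): Side A can switch to Concede (6 → 7). Not NE.
(Push, Hold): Side A can switch to Concede (3 → 5). Not NE.
(Push, Push): Side A can switch to Concede (0 → 7). Not NE.
(The remaining 4 profiles each have a profitable deviation by the same check.)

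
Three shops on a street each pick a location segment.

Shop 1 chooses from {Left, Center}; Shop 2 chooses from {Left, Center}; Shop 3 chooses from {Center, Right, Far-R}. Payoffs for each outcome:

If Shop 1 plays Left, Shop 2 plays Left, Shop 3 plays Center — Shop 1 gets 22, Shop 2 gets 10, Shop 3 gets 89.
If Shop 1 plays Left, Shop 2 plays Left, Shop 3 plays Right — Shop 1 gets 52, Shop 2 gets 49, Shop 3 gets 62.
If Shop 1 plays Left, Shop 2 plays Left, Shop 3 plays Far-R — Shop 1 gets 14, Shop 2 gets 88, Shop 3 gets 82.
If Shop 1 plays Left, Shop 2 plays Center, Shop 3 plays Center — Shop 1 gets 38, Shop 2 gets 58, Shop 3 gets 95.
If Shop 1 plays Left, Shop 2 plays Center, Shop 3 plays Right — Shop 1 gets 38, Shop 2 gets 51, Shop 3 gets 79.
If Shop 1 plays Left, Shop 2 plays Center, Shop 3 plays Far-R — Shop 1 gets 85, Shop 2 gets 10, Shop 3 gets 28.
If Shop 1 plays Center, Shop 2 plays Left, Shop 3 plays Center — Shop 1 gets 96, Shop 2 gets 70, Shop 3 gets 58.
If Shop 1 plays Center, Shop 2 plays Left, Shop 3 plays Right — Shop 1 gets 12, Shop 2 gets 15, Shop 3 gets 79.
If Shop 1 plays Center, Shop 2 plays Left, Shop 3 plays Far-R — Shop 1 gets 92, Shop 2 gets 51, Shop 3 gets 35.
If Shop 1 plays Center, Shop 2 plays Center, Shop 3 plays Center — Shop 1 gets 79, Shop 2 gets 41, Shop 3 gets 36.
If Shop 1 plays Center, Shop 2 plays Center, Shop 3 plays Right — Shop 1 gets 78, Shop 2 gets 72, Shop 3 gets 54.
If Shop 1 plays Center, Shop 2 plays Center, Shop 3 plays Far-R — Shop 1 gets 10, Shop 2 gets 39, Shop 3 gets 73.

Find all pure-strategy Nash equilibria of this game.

There is no pure-strategy Nash equilibrium.

(Left, Left, Center): Shop 1 can switch to Center (22 → 96). Not NE.
(Left, Left, Right): Shop 2 can switch to Center (49 → 51). Not NE.
(Left, Left, Far-R): Shop 1 can switch to Center (14 → 92). Not NE.
(Left, Center, Center): Shop 1 can switch to Center (38 → 79). Not NE.
(Left, Center, Right): Shop 1 can switch to Center (38 → 78). Not NE.
(Left, Center, Far-R): Shop 2 can switch to Left (10 → 88). Not NE.
(Center, Left, Center): Shop 3 can switch to Right (58 → 79). Not NE.
(Center, Left, Right): Shop 1 can switch to Left (12 → 52). Not NE.
(The remaining 4 profiles each have a profitable deviation by the same check.)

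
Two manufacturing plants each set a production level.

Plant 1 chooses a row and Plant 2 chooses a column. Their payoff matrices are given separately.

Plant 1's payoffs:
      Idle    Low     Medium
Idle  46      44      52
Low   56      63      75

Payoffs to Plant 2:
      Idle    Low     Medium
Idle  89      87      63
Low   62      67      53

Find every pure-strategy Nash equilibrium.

The unique pure-strategy Nash equilibrium is (Low, Low).

(Idle, Idle): Plant 1 can switch to Low (46 → 56). Not NE.
(Idle, Low): Plant 1 can switch to Low (44 → 63). Not NE.
(Idle, Medium): Plant 1 can switch to Low (52 → 75). Not NE.
(Low, Idle): Plant 2 can switch to Low (62 → 67). Not NE.
(Low, Low): Plant 1 gets 63, best alternative 44; Plant 2 gets 67, best alternative 62. No profitable deviation — NE.
(Low, Medium): Plant 2 can switch to Idle (53 → 62). Not NE.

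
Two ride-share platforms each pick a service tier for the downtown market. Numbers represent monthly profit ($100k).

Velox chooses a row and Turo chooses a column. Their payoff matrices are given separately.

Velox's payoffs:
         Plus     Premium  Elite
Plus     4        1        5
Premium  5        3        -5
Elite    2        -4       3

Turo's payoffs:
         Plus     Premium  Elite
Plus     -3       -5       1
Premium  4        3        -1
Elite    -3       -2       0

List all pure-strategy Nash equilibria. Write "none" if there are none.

Velox against Plus: payoffs 4, 5, 2 → best response Premium.
Velox against Premium: payoffs 1, 3, -4 → best response Premium.
Velox against Elite: payoffs 5, -5, 3 → best response Plus.
Turo against Plus: payoffs -3, -5, 1 → best response Elite.
Turo against Premium: payoffs 4, 3, -1 → best response Plus.
Turo against Elite: payoffs -3, -2, 0 → best response Elite.
Mutual best responses: (Plus, Elite); (Premium, Plus).

(Plus, Elite) and (Premium, Plus)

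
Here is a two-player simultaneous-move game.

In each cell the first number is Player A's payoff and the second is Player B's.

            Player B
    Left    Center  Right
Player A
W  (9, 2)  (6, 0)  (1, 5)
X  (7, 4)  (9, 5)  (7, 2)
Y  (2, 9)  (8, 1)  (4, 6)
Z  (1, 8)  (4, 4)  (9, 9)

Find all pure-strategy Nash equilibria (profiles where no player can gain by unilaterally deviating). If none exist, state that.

(W, Left): Player B can switch to Right (2 → 5). Not NE.
(W, Center): Player A can switch to X (6 → 9). Not NE.
(W, Right): Player A can switch to X (1 → 7). Not NE.
(X, Left): Player A can switch to W (7 → 9). Not NE.
(X, Center): Player A gets 9, best alternative 8; Player B gets 5, best alternative 4. No profitable deviation — NE.
(X, Right): Player A can switch to Z (7 → 9). Not NE.
(Y, Left): Player A can switch to W (2 → 9). Not NE.
(Y, Center): Player A can switch to X (8 → 9). Not NE.
(Y, Right): Player A can switch to X (4 → 7). Not NE.
(Z, Left): Player A can switch to W (1 → 9). Not NE.
(Z, Center): Player A can switch to W (4 → 6). Not NE.
(Z, Right): Player A gets 9, best alternative 7; Player B gets 9, best alternative 8. No profitable deviation — NE.

The pure Nash equilibria are (X, Center) and (Z, Right).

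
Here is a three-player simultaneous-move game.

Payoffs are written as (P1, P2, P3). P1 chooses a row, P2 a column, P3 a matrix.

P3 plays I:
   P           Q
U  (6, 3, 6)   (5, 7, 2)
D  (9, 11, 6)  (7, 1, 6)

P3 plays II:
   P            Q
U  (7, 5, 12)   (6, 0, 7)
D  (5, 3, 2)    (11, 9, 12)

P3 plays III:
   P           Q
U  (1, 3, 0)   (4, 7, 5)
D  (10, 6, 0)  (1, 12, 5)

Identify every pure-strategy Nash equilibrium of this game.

(U, P, I): P1 can switch to D (6 → 9). Not NE.
(U, P, II): P1 gets 7, best alternative 5; P2 gets 5, best alternative 0; P3 gets 12, best alternative 6. No profitable deviation — NE.
(U, P, III): P1 can switch to D (1 → 10). Not NE.
(U, Q, I): P1 can switch to D (5 → 7). Not NE.
(U, Q, II): P1 can switch to D (6 → 11). Not NE.
(U, Q, III): P3 can switch to II (5 → 7). Not NE.
(D, P, I): P1 gets 9, best alternative 6; P2 gets 11, best alternative 1; P3 gets 6, best alternative 2. No profitable deviation — NE.
(D, P, II): P1 can switch to U (5 → 7). Not NE.
(D, Q, II): P1 gets 11, best alternative 6; P2 gets 9, best alternative 3; P3 gets 12, best alternative 6. No profitable deviation — NE.
(The remaining 3 profiles each have a profitable deviation by the same check.)

The pure Nash equilibria are (U, P, II) and (D, P, I) and (D, Q, II).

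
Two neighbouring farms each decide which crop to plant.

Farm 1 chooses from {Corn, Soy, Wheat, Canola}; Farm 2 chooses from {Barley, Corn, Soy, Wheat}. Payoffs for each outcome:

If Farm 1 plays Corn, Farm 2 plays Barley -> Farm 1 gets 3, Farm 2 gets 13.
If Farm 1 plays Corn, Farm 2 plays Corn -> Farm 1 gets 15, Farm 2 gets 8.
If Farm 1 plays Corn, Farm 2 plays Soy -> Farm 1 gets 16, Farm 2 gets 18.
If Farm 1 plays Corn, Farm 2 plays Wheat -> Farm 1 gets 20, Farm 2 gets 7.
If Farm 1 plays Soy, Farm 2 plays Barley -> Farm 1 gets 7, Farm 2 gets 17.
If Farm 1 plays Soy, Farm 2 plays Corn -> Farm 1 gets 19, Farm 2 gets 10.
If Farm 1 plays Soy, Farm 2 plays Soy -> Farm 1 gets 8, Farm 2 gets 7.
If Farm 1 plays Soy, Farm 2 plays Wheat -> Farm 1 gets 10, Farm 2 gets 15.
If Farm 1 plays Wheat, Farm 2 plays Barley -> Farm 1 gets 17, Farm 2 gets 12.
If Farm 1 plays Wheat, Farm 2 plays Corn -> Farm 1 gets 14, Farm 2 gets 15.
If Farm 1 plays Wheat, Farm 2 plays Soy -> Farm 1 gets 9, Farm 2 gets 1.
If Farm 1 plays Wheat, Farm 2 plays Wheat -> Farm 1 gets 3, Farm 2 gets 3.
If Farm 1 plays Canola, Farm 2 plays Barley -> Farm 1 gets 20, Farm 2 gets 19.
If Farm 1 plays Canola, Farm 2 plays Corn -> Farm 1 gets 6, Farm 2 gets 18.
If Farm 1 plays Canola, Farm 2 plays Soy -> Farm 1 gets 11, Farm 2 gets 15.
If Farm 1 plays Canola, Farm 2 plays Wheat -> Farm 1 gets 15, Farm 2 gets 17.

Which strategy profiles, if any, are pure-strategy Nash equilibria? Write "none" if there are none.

(Corn, Soy); (Canola, Barley)

(Corn, Barley): Farm 1 can switch to Soy (3 → 7). Not NE.
(Corn, Corn): Farm 1 can switch to Soy (15 → 19). Not NE.
(Corn, Soy): Farm 1 gets 16, best alternative 11; Farm 2 gets 18, best alternative 13. No profitable deviation — NE.
(Corn, Wheat): Farm 2 can switch to Barley (7 → 13). Not NE.
(Soy, Barley): Farm 1 can switch to Wheat (7 → 17). Not NE.
(Soy, Corn): Farm 2 can switch to Barley (10 → 17). Not NE.
(Soy, Soy): Farm 1 can switch to Corn (8 → 16). Not NE.
(Soy, Wheat): Farm 1 can switch to Corn (10 → 20). Not NE.
(Wheat, Barley): Farm 1 can switch to Canola (17 → 20). Not NE.
(Canola, Barley): Farm 1 gets 20, best alternative 17; Farm 2 gets 19, best alternative 18. No profitable deviation — NE.
(The remaining 6 profiles each have a profitable deviation by the same check.)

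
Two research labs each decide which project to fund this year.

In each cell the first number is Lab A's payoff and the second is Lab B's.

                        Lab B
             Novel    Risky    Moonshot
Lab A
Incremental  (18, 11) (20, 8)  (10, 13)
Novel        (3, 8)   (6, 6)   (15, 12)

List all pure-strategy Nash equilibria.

(Novel, Moonshot)

Check each profile: it is a Nash equilibrium iff no player can strictly gain by switching unilaterally.
(Incremental, Novel): Lab B can switch to Moonshot (11 → 13). Not NE.
(Incremental, Risky): Lab B can switch to Novel (8 → 11). Not NE.
(Incremental, Moonshot): Lab A can switch to Novel (10 → 15). Not NE.
(Novel, Novel): Lab A can switch to Incremental (3 → 18). Not NE.
(Novel, Risky): Lab A can switch to Incremental (6 → 20). Not NE.
(Novel, Moonshot): Lab A gets 15, best alternative 10; Lab B gets 12, best alternative 8. No profitable deviation — NE.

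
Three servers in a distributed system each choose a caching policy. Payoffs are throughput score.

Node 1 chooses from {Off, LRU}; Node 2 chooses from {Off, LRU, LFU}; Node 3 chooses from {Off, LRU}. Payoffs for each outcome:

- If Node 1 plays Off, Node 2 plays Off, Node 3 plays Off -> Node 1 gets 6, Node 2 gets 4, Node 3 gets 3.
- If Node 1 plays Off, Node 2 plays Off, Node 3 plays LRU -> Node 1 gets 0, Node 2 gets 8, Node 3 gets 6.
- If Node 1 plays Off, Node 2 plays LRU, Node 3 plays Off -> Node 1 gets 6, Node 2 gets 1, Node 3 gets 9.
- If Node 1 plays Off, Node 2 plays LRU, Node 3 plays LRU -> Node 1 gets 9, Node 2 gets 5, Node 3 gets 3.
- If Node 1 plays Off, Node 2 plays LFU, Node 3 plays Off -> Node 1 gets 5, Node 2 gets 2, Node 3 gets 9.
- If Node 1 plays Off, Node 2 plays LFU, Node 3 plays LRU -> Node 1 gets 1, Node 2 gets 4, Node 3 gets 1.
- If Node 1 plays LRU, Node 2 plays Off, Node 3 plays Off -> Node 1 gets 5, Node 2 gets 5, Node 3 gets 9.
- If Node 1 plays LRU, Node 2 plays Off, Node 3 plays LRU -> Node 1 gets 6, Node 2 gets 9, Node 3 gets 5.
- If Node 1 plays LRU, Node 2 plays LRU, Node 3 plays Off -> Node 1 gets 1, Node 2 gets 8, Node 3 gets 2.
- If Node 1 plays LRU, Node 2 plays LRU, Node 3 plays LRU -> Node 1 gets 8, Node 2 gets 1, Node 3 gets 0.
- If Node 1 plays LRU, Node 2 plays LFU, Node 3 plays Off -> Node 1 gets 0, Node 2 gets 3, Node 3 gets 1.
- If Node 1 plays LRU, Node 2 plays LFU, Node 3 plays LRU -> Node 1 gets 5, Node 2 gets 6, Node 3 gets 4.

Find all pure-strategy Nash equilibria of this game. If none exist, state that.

Node 1 against (Off, Off): payoffs 6, 5 → best response Off.
Node 1 against (Off, LRU): payoffs 0, 6 → best response LRU.
Node 1 against (LRU, Off): payoffs 6, 1 → best response Off.
Node 1 against (LRU, LRU): payoffs 9, 8 → best response Off.
Node 1 against (LFU, Off): payoffs 5, 0 → best response Off.
Node 1 against (LFU, LRU): payoffs 1, 5 → best response LRU.
Node 2 against (Off, Off): payoffs 4, 1, 2 → best response Off.
Node 2 against (Off, LRU): payoffs 8, 5, 4 → best response Off.
Node 2 against (LRU, Off): payoffs 5, 8, 3 → best response LRU.
Node 2 against (LRU, LRU): payoffs 9, 1, 6 → best response Off.
Node 3 against (Off, Off): payoffs 3, 6 → best response LRU.
Node 3 against (Off, LRU): payoffs 9, 3 → best response Off.
Node 3 against (Off, LFU): payoffs 9, 1 → best response Off.
Node 3 against (LRU, Off): payoffs 9, 5 → best response Off.
Node 3 against (LRU, LRU): payoffs 2, 0 → best response Off.
Node 3 against (LRU, LFU): payoffs 1, 4 → best response LRU.
No profile is a mutual best response for all players.

This game has no pure Nash equilibrium.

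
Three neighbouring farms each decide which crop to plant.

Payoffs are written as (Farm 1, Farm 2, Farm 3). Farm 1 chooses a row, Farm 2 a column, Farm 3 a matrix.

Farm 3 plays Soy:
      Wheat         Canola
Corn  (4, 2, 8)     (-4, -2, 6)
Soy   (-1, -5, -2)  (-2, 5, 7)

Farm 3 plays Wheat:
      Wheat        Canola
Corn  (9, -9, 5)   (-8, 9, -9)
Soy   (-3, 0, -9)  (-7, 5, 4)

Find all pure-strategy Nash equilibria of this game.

(Corn, Wheat, Soy): Farm 1 gets 4, best alternative -1; Farm 2 gets 2, best alternative -2; Farm 3 gets 8, best alternative 5. No profitable deviation — NE.
(Corn, Wheat, Wheat): Farm 2 can switch to Canola (-9 → 9). Not NE.
(Corn, Canola, Soy): Farm 1 can switch to Soy (-4 → -2). Not NE.
(Corn, Canola, Wheat): Farm 1 can switch to Soy (-8 → -7). Not NE.
(Soy, Wheat, Soy): Farm 1 can switch to Corn (-1 → 4). Not NE.
(Soy, Wheat, Wheat): Farm 1 can switch to Corn (-3 → 9). Not NE.
(Soy, Canola, Soy): Farm 1 gets -2, best alternative -4; Farm 2 gets 5, best alternative -5; Farm 3 gets 7, best alternative 4. No profitable deviation — NE.
(Soy, Canola, Wheat): Farm 3 can switch to Soy (4 → 7). Not NE.

Pure-strategy Nash equilibria: (Corn, Wheat, Soy), (Soy, Canola, Soy)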